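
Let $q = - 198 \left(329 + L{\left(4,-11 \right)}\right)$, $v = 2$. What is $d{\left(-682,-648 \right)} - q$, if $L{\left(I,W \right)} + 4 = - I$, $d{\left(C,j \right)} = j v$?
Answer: $62262$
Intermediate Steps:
$d{\left(C,j \right)} = 2 j$ ($d{\left(C,j \right)} = j 2 = 2 j$)
$L{\left(I,W \right)} = -4 - I$
$q = -63558$ ($q = - 198 \left(329 - 8\right) = \left(-198\right) 321 = -63558$)
$d{\left(-682,-648 \right)} - q = 2 \left(-648\right) - -63558 = -1296 + 63558 = 62262$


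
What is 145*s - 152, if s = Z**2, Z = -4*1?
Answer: 2168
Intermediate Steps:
Z = -4
s = 16 (s = (-4)**2 = 16)
145*s - 152 = 145*16 - 152 = 2320 - 152 = 2168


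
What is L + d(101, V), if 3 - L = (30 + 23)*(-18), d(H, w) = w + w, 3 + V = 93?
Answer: 1137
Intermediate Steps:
V = 90 (V = -3 + 93 = 90)
d(H, w) = 2*w
L = 957 (L = 3 - (30 + 23)*(-18) = 3 - 53*(-18) = 3 - 1*(-954) = 3 + 954 = 957)
L + d(101, V) = 957 + 2*90 = 957 + 180 = 1137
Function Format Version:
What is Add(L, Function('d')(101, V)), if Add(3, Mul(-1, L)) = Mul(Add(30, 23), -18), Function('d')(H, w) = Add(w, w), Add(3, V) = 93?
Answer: 1137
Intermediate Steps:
V = 90 (V = Add(-3, 93) = 90)
Function('d')(H, w) = Mul(2, w)
L = 957 (L = Add(3, Mul(-1, Mul(Add(30, 23), -18))) = Add(3, Mul(-1, Mul(53, -18))) = Add(3, Mul(-1, -954)) = Add(3, 954) = 957)
Add(L, Function('d')(101, V)) = Add(957, Mul(2, 90)) = Add(957, 180) = 1137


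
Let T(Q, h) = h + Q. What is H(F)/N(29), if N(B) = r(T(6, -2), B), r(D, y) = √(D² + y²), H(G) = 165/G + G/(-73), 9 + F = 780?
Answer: -194132*√857/16078177 ≈ -0.35347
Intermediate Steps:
F = 771 (F = -9 + 780 = 771)
H(G) = 165/G - G/73 (H(G) = 165/G + G*(-1/73) = 165/G - G/73)
T(Q, h) = Q + h
N(B) = √(16 + B²) (N(B) = √((6 - 2)² + B²) = √(4² + B²) = √(16 + B²))
H(F)/N(29) = (165/771 - 1/73*771)/(√(16 + 29²)) = (165*(1/771) - 771/73)/(√(16 + 841)) = (55/257 - 771/73)/(√857) = -194132*√857/16078177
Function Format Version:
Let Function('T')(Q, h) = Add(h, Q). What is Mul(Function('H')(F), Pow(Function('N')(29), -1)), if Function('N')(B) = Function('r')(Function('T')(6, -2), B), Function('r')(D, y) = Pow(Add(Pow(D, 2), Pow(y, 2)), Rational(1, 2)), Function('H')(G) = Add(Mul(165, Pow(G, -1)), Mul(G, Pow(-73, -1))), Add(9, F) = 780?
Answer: Mul(Rational(-194132, 16078177), Pow(857, Rational(1, 2))) ≈ -0.35347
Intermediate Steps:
F = 771 (F = Add(-9, 780) = 771)
Function('H')(G) = Add(Mul(165, Pow(G, -1)), Mul(Rational(-1, 73), G)) (Function('H')(G) = Add(Mul(165, Pow(G, -1)), Mul(G, Rational(-1, 73))) = Add(Mul(165, Pow(G, -1)), Mul(Rational(-1, 73), G)))
Function('T')(Q, h) = Add(Q, h)
Function('N')(B) = Pow(Add(16, Pow(B, 2)), Rational(1, 2)) (Function('N')(B) = Pow(Add(Pow(Add(6, -2), 2), Pow(B, 2)), Rational(1, 2)) = Pow(Add(Pow(4, 2), Pow(B, 2)), Rational(1, 2)) = Pow(Add(16, Pow(B, 2)), Rational(1, 2)))
Mul(Function('H')(F), Pow(Function('N')(29), -1)) = Mul(Add(Mul(165, Pow(771, -1)), Mul(Rational(-1, 73), 771)), Pow(Pow(Add(16, Pow(29, 2)), Rational(1, 2)), -1)) = Mul(Add(Mul(165, Rational(1, 771)), Rational(-771, 73)), Pow(Pow(Add(16, 841), Rational(1, 2)), -1)) = Mul(Add(Rational(55, 257), Rational(-771, 73)), Pow(Pow(857, Rational(1, 2)), -1)) = Mul(Rational(-194132, 18761), Mul(Rational(1, 857), Pow(857, Rational(1, 2)))) = Mul(Rational(-194132, 16078177), Pow(857, Rational(1, 2)))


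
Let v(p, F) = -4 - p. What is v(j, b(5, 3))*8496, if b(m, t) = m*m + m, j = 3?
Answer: -59472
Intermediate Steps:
b(m, t) = m + m² (b(m, t) = m² + m = m + m²)
v(j, b(5, 3))*8496 = (-4 - 1*3)*8496 = (-4 - 3)*8496 = -7*8496 = -59472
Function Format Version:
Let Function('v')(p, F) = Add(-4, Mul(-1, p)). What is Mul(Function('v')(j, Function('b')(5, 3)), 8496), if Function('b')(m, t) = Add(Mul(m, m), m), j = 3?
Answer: -59472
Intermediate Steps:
Function('b')(m, t) = Add(m, Pow(m, 2)) (Function('b')(m, t) = Add(Pow(m, 2), m) = Add(m, Pow(m, 2)))
Mul(Function('v')(j, Function('b')(5, 3)), 8496) = Mul(Add(-4, Mul(-1, 3)), 8496) = Mul(Add(-4, -3), 8496) = Mul(-7, 8496) = -59472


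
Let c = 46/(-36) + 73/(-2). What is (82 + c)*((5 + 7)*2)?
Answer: 3184/3 ≈ 1061.3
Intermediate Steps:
c = -340/9 (c = 46*(-1/36) + 73*(-1/2) = -23/18 - 73/2 = -340/9 ≈ -37.778)
(82 + c)*((5 + 7)*2) = (82 - 340/9)*((5 + 7)*2) = 398*(12*2)/9 = (398/9)*24 = 3184/3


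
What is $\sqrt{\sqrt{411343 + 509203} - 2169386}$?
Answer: $\sqrt{-2169386 + \sqrt{920546}} \approx 1472.6 i$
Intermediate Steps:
$\sqrt{\sqrt{411343 + 509203} - 2169386} = \sqrt{\sqrt{920546} - 2169386} = \sqrt{-2169386 + \sqrt{920546}}$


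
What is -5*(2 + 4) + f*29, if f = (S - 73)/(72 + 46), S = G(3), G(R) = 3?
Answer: -2785/59 ≈ -47.203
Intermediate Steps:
S = 3
f = -35/59 (f = (3 - 73)/(72 + 46) = -70/118 = -70*1/118 = -35/59 ≈ -0.59322)
-5*(2 + 4) + f*29 = -5*(2 + 4) - 35/59*29 = -5*6 - 1015/59 = -30 - 1015/59 = -2785/59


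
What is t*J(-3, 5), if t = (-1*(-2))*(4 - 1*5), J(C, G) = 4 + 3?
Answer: -14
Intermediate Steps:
J(C, G) = 7
t = -2 (t = 2*(4 - 5) = 2*(-1) = -2)
t*J(-3, 5) = -2*7 = -14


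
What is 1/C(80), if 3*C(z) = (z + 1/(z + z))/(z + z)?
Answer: 25600/4267 ≈ 5.9995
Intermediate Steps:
C(z) = (z + 1/(2*z))/(6*z) (C(z) = ((z + 1/(z + z))/(z + z))/3 = ((z + 1/(2*z))/((2*z)))/3 = ((z + 1/(2*z))*(1/(2*z)))/3 = ((z + 1/(2*z))/(2*z))/3 = (z + 1/(2*z))/(6*z))
1/C(80) = 1/(⅙ + (1/12)/80²) = 1/(⅙ + (1/12)*(1/6400)) = 1/(⅙ + 1/76800) = 1/(4267/25600) = 25600/4267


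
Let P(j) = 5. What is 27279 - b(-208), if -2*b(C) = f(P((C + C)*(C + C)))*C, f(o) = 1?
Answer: 27175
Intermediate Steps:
b(C) = -C/2
27279 - b(-208) = 27279 - (-1)*(-208)/2 = 27279 - 1*104 = 27279 - 104 = 27175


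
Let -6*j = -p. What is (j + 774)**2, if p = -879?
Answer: 1575025/4 ≈ 3.9376e+5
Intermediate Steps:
j = -293/2 (j = -(-1)*(-879)/6 = -1/6*879 = -293/2 ≈ -146.50)
(j + 774)**2 = (-293/2 + 774)**2 = (1255/2)**2 = 1575025/4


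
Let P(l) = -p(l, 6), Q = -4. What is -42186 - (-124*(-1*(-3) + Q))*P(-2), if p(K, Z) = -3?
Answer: -42558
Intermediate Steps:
P(l) = 3 (P(l) = -1*(-3) = 3)
-42186 - (-124*(-1*(-3) + Q))*P(-2) = -42186 - (-124*(-1*(-3) - 4))*3 = -42186 - (-124*(3 - 4))*3 = -42186 - (-124*(-1))*3 = -42186 - (-31*(-4))*3 = -42186 - 124*3 = -42186 - 1*372 = -42186 - 372 = -42558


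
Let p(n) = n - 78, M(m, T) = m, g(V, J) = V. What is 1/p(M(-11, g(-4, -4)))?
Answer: -1/89 ≈ -0.011236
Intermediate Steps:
p(n) = -78 + n
1/p(M(-11, g(-4, -4))) = 1/(-78 - 11) = 1/(-89) = -1/89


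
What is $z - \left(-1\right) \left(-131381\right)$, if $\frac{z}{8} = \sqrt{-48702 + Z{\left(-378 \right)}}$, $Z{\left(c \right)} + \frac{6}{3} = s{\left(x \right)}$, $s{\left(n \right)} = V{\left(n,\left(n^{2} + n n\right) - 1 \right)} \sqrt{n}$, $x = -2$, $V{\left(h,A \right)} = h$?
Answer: $-131381 + 8 \sqrt{-48704 - 2 i \sqrt{2}} \approx -1.3138 \cdot 10^{5} - 1765.5 i$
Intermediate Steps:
$s{\left(n \right)} = n^{\frac{3}{2}}$ ($s{\left(n \right)} = n \sqrt{n} = n^{\frac{3}{2}}$)
$Z{\left(c \right)} = -2 - 2 i \sqrt{2}$ ($Z{\left(c \right)} = -2 + \left(-2\right)^{\frac{3}{2}} = -2 - 2 i \sqrt{2}$)
$z = 8 \sqrt{-48704 - 2 i \sqrt{2}}$ ($z = 8 \sqrt{-48702 - \left(2 + 2 i \sqrt{2}\right)} = 8 \sqrt{-48704 - 2 i \sqrt{2}} \approx 0.051265 - 1765.5 i$)
$z - \left(-1\right) \left(-131381\right) = 8 \sqrt{-48704 - 2 i \sqrt{2}} - \left(-1\right) \left(-131381\right) = 8 \sqrt{-48704 - 2 i \sqrt{2}} - 131381 = -131381 + 8 \sqrt{-48704 - 2 i \sqrt{2}}$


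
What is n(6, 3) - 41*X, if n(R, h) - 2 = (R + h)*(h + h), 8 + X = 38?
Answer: -1174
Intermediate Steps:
X = 30 (X = -8 + 38 = 30)
n(R, h) = 2 + 2*h*(R + h) (n(R, h) = 2 + (R + h)*(h + h) = 2 + (R + h)*(2*h) = 2 + 2*h*(R + h))
n(6, 3) - 41*X = (2 + 2*3**2 + 2*6*3) - 41*30 = (2 + 2*9 + 36) - 1230 = (2 + 18 + 36) - 1230 = 56 - 1230 = -1174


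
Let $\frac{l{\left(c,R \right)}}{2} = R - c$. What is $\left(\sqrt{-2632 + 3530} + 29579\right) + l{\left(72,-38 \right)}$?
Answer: $29359 + \sqrt{898} \approx 29389.0$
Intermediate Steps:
$l{\left(c,R \right)} = - 2 c + 2 R$ ($l{\left(c,R \right)} = 2 \left(R - c\right) = - 2 c + 2 R$)
$\left(\sqrt{-2632 + 3530} + 29579\right) + l{\left(72,-38 \right)} = \left(\sqrt{-2632 + 3530} + 29579\right) + \left(\left(-2\right) 72 + 2 \left(-38\right)\right) = \left(\sqrt{898} + 29579\right) - 220 = \left(29579 + \sqrt{898}\right) - 220 = 29359 + \sqrt{898}$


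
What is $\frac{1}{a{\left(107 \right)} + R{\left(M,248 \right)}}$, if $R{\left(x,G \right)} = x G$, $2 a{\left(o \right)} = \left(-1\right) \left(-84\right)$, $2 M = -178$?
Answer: $- \frac{1}{22030} \approx -4.5393 \cdot 10^{-5}$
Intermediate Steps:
$M = -89$ ($M = \frac{1}{2} \left(-178\right) = -89$)
$a{\left(o \right)} = 42$ ($a{\left(o \right)} = \frac{\left(-1\right) \left(-84\right)}{2} = \frac{1}{2} \cdot 84 = 42$)
$R{\left(x,G \right)} = G x$
$\frac{1}{a{\left(107 \right)} + R{\left(M,248 \right)}} = \frac{1}{42 + 248 \left(-89\right)} = \frac{1}{42 - 22072} = \frac{1}{-22030} = - \frac{1}{22030}$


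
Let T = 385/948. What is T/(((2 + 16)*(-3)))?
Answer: -385/51192 ≈ -0.0075207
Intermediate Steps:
T = 385/948 (T = 385*(1/948) = 385/948 ≈ 0.40612)
T/(((2 + 16)*(-3))) = 385/(948*(((2 + 16)*(-3)))) = 385/(948*((18*(-3)))) = (385/948)/(-54) = (385/948)*(-1/54) = -385/51192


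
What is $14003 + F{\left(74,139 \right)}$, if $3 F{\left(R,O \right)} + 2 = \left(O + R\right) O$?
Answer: $\frac{71614}{3} \approx 23871.0$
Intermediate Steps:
$F{\left(R,O \right)} = - \frac{2}{3} + \frac{O \left(O + R\right)}{3}$ ($F{\left(R,O \right)} = - \frac{2}{3} + \frac{\left(O + R\right) O}{3} = - \frac{2}{3} + \frac{O \left(O + R\right)}{3}$)
$14003 + F{\left(74,139 \right)} = 14003 + \left(- \frac{2}{3} + \frac{139^{2}}{3} + \frac{1}{3} \cdot 139 \cdot 74\right) = 14003 + \left(- \frac{2}{3} + \frac{1}{3} \cdot 19321 + \frac{10286}{3}\right) = 14003 + \left(- \frac{2}{3} + \frac{19321}{3} + \frac{10286}{3}\right) = 14003 + \frac{29605}{3} = \frac{71614}{3}$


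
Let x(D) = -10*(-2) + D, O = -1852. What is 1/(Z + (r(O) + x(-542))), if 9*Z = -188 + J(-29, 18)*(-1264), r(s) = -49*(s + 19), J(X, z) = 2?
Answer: 9/800939 ≈ 1.1237e-5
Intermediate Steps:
r(s) = -931 - 49*s (r(s) = -49*(19 + s) = -931 - 49*s)
x(D) = 20 + D
Z = -2716/9 (Z = (-188 + 2*(-1264))/9 = (-188 - 2528)/9 = (⅑)*(-2716) = -2716/9 ≈ -301.78)
1/(Z + (r(O) + x(-542))) = 1/(-2716/9 + ((-931 - 49*(-1852)) + (20 - 542))) = 1/(-2716/9 + ((-931 + 90748) - 522)) = 1/(-2716/9 + (89817 - 522)) = 1/(-2716/9 + 89295) = 1/(800939/9) = 9/800939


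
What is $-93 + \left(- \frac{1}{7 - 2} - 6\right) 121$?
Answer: $- \frac{4216}{5} \approx -843.2$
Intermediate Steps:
$-93 + \left(- \frac{1}{7 - 2} - 6\right) 121 = -93 + \left(- \frac{1}{5} - 6\right) 121 = -93 - \frac{3751}{5} = - \frac{4216}{5}$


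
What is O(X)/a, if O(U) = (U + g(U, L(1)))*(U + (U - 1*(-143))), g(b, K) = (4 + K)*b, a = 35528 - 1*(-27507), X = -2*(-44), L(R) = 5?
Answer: 56144/12607 ≈ 4.4534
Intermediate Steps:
X = 88
a = 63035 (a = 35528 + 27507 = 63035)
g(b, K) = b*(4 + K)
O(U) = 10*U*(143 + 2*U) (O(U) = (U + U*(4 + 5))*(U + (U - 1*(-143))) = (U + U*9)*(U + (U + 143)) = (U + 9*U)*(U + (143 + U)) = (10*U)*(143 + 2*U) = 10*U*(143 + 2*U))
O(X)/a = (10*88*(143 + 2*88))/63035 = (10*88*(143 + 176))*(1/63035) = (10*88*319)*(1/63035) = 280720*(1/63035) = 56144/12607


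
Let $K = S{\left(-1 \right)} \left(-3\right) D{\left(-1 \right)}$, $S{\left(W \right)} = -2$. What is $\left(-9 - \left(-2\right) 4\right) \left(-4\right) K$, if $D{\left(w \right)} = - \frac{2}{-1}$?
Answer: $48$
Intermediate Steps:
$D{\left(w \right)} = 2$ ($D{\left(w \right)} = \left(-2\right) \left(-1\right) = 2$)
$K = 12$ ($K = \left(-2\right) \left(-3\right) 2 = 6 \cdot 2 = 12$)
$\left(-9 - \left(-2\right) 4\right) \left(-4\right) K = \left(-9 - \left(-2\right) 4\right) \left(-4\right) 12 = \left(-9 - -8\right) \left(-4\right) 12 = \left(-9 + 8\right) \left(-4\right) 12 = \left(-1\right) \left(-4\right) 12 = 4 \cdot 12 = 48$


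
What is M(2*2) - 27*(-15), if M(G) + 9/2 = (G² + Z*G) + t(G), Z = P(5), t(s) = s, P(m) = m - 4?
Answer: 849/2 ≈ 424.50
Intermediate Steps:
P(m) = -4 + m
Z = 1 (Z = -4 + 5 = 1)
M(G) = -9/2 + G² + 2*G (M(G) = -9/2 + ((G² + 1*G) + G) = -9/2 + ((G² + G) + G) = -9/2 + ((G + G²) + G) = -9/2 + (G² + 2*G) = -9/2 + G² + 2*G)
M(2*2) - 27*(-15) = (-9/2 + (2*2)² + 2*(2*2)) - 27*(-15) = (-9/2 + 4² + 2*4) + 405 = (-9/2 + 16 + 8) + 405 = 39/2 + 405 = 849/2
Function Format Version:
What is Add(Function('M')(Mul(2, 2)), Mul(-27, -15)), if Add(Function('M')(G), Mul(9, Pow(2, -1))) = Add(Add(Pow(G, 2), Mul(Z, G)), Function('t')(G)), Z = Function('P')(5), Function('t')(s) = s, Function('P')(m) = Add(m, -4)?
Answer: Rational(849, 2) ≈ 424.50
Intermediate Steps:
Function('P')(m) = Add(-4, m)
Z = 1 (Z = Add(-4, 5) = 1)
Function('M')(G) = Add(Rational(-9, 2), Pow(G, 2), Mul(2, G)) (Function('M')(G) = Add(Rational(-9, 2), Add(Add(Pow(G, 2), Mul(1, G)), G)) = Add(Rational(-9, 2), Add(Add(Pow(G, 2), G), G)) = Add(Rational(-9, 2), Add(Add(G, Pow(G, 2)), G)) = Add(Rational(-9, 2), Add(Pow(G, 2), Mul(2, G))) = Add(Rational(-9, 2), Pow(G, 2), Mul(2, G)))
Add(Function('M')(Mul(2, 2)), Mul(-27, -15)) = Add(Add(Rational(-9, 2), Pow(Mul(2, 2), 2), Mul(2, Mul(2, 2))), Mul(-27, -15)) = Add(Add(Rational(-9, 2), Pow(4, 2), Mul(2, 4)), 405) = Add(Add(Rational(-9, 2), 16, 8), 405) = Add(Rational(39, 2), 405) = Rational(849, 2)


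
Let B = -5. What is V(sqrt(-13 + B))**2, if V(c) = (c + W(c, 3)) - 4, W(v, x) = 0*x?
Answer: (4 - 3*I*sqrt(2))**2 ≈ -2.0 - 33.941*I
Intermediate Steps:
W(v, x) = 0
V(c) = -4 + c (V(c) = (c + 0) - 4 = c - 4 = -4 + c)
V(sqrt(-13 + B))**2 = (-4 + sqrt(-13 - 5))**2 = (-4 + sqrt(-18))**2 = (-4 + 3*I*sqrt(2))**2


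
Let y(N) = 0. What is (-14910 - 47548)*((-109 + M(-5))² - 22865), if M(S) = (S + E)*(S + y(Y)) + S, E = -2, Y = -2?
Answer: 1038301792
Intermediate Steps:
M(S) = S + S*(-2 + S) (M(S) = (S - 2)*(S + 0) + S = (-2 + S)*S + S = S*(-2 + S) + S = S + S*(-2 + S))
(-14910 - 47548)*((-109 + M(-5))² - 22865) = (-14910 - 47548)*((-109 - 5*(-1 - 5))² - 22865) = -62458*((-109 - 5*(-6))² - 22865) = -62458*((-109 + 30)² - 22865) = -62458*((-79)² - 22865) = -62458*(6241 - 22865) = -62458*(-16624) = 1038301792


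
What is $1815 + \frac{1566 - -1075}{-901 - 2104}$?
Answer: $\frac{5451434}{3005} \approx 1814.1$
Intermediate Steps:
$1815 + \frac{1566 - -1075}{-901 - 2104} = 1815 + \frac{1566 + 1075}{-3005} = 1815 + 2641 \left(- \frac{1}{3005}\right) = 1815 - \frac{2641}{3005} = \frac{5451434}{3005}$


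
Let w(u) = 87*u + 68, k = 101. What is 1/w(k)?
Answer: 1/8855 ≈ 0.00011293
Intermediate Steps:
w(u) = 68 + 87*u
1/w(k) = 1/(68 + 87*101) = 1/(68 + 8787) = 1/8855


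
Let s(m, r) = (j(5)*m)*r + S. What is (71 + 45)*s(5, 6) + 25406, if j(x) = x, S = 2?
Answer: 43038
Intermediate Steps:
s(m, r) = 2 + 5*m*r (s(m, r) = (5*m)*r + 2 = 5*m*r + 2 = 2 + 5*m*r)
(71 + 45)*s(5, 6) + 25406 = (71 + 45)*(2 + 5*5*6) + 25406 = 116*(2 + 150) + 25406 = 116*152 + 25406 = 17632 + 25406 = 43038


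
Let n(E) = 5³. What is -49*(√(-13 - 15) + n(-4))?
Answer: -6125 - 98*I*√7 ≈ -6125.0 - 259.28*I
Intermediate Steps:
n(E) = 125
-49*(√(-13 - 15) + n(-4)) = -49*(√(-13 - 15) + 125) = -49*(√(-28) + 125) = -49*(2*I*√7 + 125) = -49*(125 + 2*I*√7) = -6125 - 98*I*√7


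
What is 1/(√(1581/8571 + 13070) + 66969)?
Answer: 191330433/12813170426060 - √106684714069/12813170426060 ≈ 1.4907e-5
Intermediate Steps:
1/(√(1581/8571 + 13070) + 66969) = 1/(√(1581*(1/8571) + 13070) + 66969) = 1/(√(527/2857 + 13070) + 66969) = 1/(√(37341517/2857) + 66969) = 1/(√106684714069/2857 + 66969) = 1/(66969 + √106684714069/2857)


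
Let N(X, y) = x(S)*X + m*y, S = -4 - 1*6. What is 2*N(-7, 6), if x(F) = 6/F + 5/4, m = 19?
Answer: 2189/10 ≈ 218.90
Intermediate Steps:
S = -10 (S = -4 - 6 = -10)
x(F) = 5/4 + 6/F (x(F) = 6/F + 5*(¼) = 6/F + 5/4 = 5/4 + 6/F)
N(X, y) = 19*y + 13*X/20 (N(X, y) = (5/4 + 6/(-10))*X + 19*y = (5/4 + 6*(-⅒))*X + 19*y = (5/4 - ⅗)*X + 19*y = 13*X/20 + 19*y = 19*y + 13*X/20)
2*N(-7, 6) = 2*(19*6 + (13/20)*(-7)) = 2*(114 - 91/20) = 2*(2189/20) = 2189/10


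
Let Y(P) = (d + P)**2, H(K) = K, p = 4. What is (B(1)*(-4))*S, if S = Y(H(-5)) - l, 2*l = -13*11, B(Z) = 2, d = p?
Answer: -580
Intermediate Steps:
d = 4
Y(P) = (4 + P)**2
l = -143/2 (l = (-13*11)/2 = (1/2)*(-143) = -143/2 ≈ -71.500)
S = 145/2 (S = (4 - 5)**2 - 1*(-143/2) = (-1)**2 + 143/2 = 1 + 143/2 = 145/2 ≈ 72.500)
(B(1)*(-4))*S = (2*(-4))*(145/2) = -8*145/2 = -580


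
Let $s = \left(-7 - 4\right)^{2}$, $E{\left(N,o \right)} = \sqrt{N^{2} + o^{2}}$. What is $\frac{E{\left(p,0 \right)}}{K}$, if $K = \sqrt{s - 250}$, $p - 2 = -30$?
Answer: $- \frac{28 i \sqrt{129}}{129} \approx - 2.4653 i$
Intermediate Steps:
$p = -28$ ($p = 2 - 30 = -28$)
$s = 121$ ($s = \left(-11\right)^{2} = 121$)
$K = i \sqrt{129}$ ($K = \sqrt{121 - 250} = \sqrt{-129} = i \sqrt{129} \approx 11.358 i$)
$\frac{E{\left(p,0 \right)}}{K} = \frac{\sqrt{\left(-28\right)^{2} + 0^{2}}}{i \sqrt{129}} = \sqrt{784 + 0} \left(- \frac{i \sqrt{129}}{129}\right) = \sqrt{784} \left(- \frac{i \sqrt{129}}{129}\right) = 28 \left(- \frac{i \sqrt{129}}{129}\right) = - \frac{28 i \sqrt{129}}{129}$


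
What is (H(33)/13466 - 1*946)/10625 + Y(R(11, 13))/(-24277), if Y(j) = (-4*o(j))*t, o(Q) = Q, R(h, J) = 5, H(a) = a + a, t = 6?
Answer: -29208996929/347346212125 ≈ -0.084092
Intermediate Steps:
H(a) = 2*a
Y(j) = -24*j (Y(j) = -4*j*6 = -24*j)
(H(33)/13466 - 1*946)/10625 + Y(R(11, 13))/(-24277) = ((2*33)/13466 - 1*946)/10625 - 24*5/(-24277) = (66*(1/13466) - 946)*(1/10625) - 120*(-1/24277) = (33/6733 - 946)*(1/10625) + 120/24277 = -6369385/6733*1/10625 + 120/24277 = -1273877/14307625 + 120/24277 = -29208996929/347346212125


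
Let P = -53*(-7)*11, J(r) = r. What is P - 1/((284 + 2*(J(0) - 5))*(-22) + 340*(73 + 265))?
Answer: 444388251/108892 ≈ 4081.0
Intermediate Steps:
P = 4081 (P = 371*11 = 4081)
P - 1/((284 + 2*(J(0) - 5))*(-22) + 340*(73 + 265)) = 4081 - 1/((284 + 2*(0 - 5))*(-22) + 340*(73 + 265)) = 4081 - 1/((284 + 2*(-5))*(-22) + 340*338) = 4081 - 1/((284 - 10)*(-22) + 114920) = 4081 - 1/(274*(-22) + 114920) = 4081 - 1/(-6028 + 114920) = 4081 - 1/108892 = 444388251/108892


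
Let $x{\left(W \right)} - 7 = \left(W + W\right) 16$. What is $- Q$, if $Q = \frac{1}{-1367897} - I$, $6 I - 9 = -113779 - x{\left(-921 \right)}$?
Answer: $- \frac{115320556579}{8207382} \approx -14051.0$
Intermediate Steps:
$x{\left(W \right)} = 7 + 32 W$ ($x{\left(W \right)} = 7 + \left(W + W\right) 16 = 7 + 2 W 16 = 7 + 32 W$)
$I = - \frac{84305}{6}$ ($I = \frac{3}{2} + \frac{-113779 - \left(7 + 32 \left(-921\right)\right)}{6} = \frac{3}{2} + \frac{-113779 - \left(7 - 29472\right)}{6} = \frac{3}{2} + \frac{-113779 - -29465}{6} = \frac{3}{2} + \frac{-113779 + 29465}{6} = \frac{3}{2} + \frac{1}{6} \left(-84314\right) = \frac{3}{2} - \frac{42157}{3} = - \frac{84305}{6} \approx -14051.0$)
$Q = \frac{115320556579}{8207382}$ ($Q = \frac{1}{-1367897} - - \frac{84305}{6} = - \frac{1}{1367897} + \frac{84305}{6} = \frac{115320556579}{8207382} \approx 14051.0$)
$- Q = \left(-1\right) \frac{115320556579}{8207382} = - \frac{115320556579}{8207382}$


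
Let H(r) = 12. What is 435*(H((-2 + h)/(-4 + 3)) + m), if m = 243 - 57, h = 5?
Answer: 86130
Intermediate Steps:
m = 186
435*(H((-2 + h)/(-4 + 3)) + m) = 435*(12 + 186) = 435*198 = 86130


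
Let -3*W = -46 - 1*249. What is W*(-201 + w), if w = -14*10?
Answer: -100595/3 ≈ -33532.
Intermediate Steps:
w = -140
W = 295/3 (W = -(-46 - 1*249)/3 = -(-46 - 249)/3 = -1/3*(-295) = 295/3 ≈ 98.333)
W*(-201 + w) = 295*(-201 - 140)/3 = (295/3)*(-341) = -100595/3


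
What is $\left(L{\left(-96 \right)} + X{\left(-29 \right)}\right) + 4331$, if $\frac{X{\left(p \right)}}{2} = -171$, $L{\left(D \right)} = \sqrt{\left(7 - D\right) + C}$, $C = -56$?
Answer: $3989 + \sqrt{47} \approx 3995.9$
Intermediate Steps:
$L{\left(D \right)} = \sqrt{-49 - D}$ ($L{\left(D \right)} = \sqrt{\left(7 - D\right) - 56} = \sqrt{-49 - D}$)
$X{\left(p \right)} = -342$ ($X{\left(p \right)} = 2 \left(-171\right) = -342$)
$\left(L{\left(-96 \right)} + X{\left(-29 \right)}\right) + 4331 = \left(\sqrt{-49 - -96} - 342\right) + 4331 = \left(\sqrt{-49 + 96} - 342\right) + 4331 = \left(\sqrt{47} - 342\right) + 4331 = \left(-342 + \sqrt{47}\right) + 4331 = 3989 + \sqrt{47}$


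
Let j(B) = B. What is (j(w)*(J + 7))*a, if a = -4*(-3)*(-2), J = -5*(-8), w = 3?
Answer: -3384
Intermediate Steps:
J = 40
a = -24 (a = 12*(-2) = -24)
(j(w)*(J + 7))*a = (3*(40 + 7))*(-24) = (3*47)*(-24) = 141*(-24) = -3384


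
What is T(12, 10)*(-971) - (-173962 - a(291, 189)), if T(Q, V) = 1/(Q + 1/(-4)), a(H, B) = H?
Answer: 8186007/47 ≈ 1.7417e+5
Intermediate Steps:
T(Q, V) = 1/(-¼ + Q) (T(Q, V) = 1/(Q - ¼) = 1/(-¼ + Q))
T(12, 10)*(-971) - (-173962 - a(291, 189)) = (4/(-1 + 4*12))*(-971) - (-173962 - 1*291) = (4/(-1 + 48))*(-971) - (-173962 - 291) = (4/47)*(-971) - 1*(-174253) = (4*(1/47))*(-971) + 174253 = (4/47)*(-971) + 174253 = -3884/47 + 174253 = 8186007/47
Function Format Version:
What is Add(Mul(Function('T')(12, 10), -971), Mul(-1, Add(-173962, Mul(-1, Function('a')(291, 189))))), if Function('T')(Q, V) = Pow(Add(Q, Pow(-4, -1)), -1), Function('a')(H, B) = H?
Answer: Rational(8186007, 47) ≈ 1.7417e+5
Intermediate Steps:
Function('T')(Q, V) = Pow(Add(Rational(-1, 4), Q), -1) (Function('T')(Q, V) = Pow(Add(Q, Rational(-1, 4)), -1) = Pow(Add(Rational(-1, 4), Q), -1))
Add(Mul(Function('T')(12, 10), -971), Mul(-1, Add(-173962, Mul(-1, Function('a')(291, 189))))) = Add(Mul(Mul(4, Pow(Add(-1, Mul(4, 12)), -1)), -971), Mul(-1, Add(-173962, Mul(-1, 291)))) = Add(Mul(Mul(4, Pow(Add(-1, 48), -1)), -971), Mul(-1, Add(-173962, -291))) = Add(Mul(Mul(4, Pow(47, -1)), -971), Mul(-1, -174253)) = Add(Mul(Mul(4, Rational(1, 47)), -971), 174253) = Add(Mul(Rational(4, 47), -971), 174253) = Add(Rational(-3884, 47), 174253) = Rational(8186007, 47)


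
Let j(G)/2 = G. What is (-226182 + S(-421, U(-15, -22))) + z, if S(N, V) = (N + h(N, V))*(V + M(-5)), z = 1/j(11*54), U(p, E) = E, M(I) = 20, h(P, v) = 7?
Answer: -267720551/1188 ≈ -2.2535e+5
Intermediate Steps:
j(G) = 2*G
z = 1/1188 (z = 1/(2*(11*54)) = 1/(2*594) = 1/1188 ≈ 0.00084175)
S(N, V) = (7 + N)*(20 + V) (S(N, V) = (N + 7)*(V + 20) = (7 + N)*(20 + V))
(-226182 + S(-421, U(-15, -22))) + z = (-226182 + (140 + 7*(-22) + 20*(-421) - 421*(-22))) + 1/1188 = (-226182 + (140 - 154 - 8420 + 9262)) + 1/1188 = (-226182 + 828) + 1/1188 = -225354 + 1/1188 = -267720551/1188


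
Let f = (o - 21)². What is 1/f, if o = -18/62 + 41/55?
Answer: 2907025/1227030841 ≈ 0.0023692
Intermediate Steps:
o = 776/1705 (o = -18*1/62 + 41*(1/55) = -9/31 + 41/55 = 776/1705 ≈ 0.45513)
f = 1227030841/2907025 (f = (776/1705 - 21)² = (-35029/1705)² = 1227030841/2907025 ≈ 422.09)
1/f = 1/(1227030841/2907025) = 2907025/1227030841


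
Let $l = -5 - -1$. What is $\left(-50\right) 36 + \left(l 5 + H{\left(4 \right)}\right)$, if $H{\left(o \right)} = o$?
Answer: $-1816$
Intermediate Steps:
$l = -4$ ($l = -5 + 1 = -4$)
$\left(-50\right) 36 + \left(l 5 + H{\left(4 \right)}\right) = \left(-50\right) 36 + \left(\left(-4\right) 5 + 4\right) = -1800 + \left(-20 + 4\right) = -1800 - 16 = -1816$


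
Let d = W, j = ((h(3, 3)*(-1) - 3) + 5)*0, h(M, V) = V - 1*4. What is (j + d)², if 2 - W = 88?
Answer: 7396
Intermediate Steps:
h(M, V) = -4 + V (h(M, V) = V - 4 = -4 + V)
W = -86 (W = 2 - 1*88 = 2 - 88 = -86)
j = 0 (j = (((-4 + 3)*(-1) - 3) + 5)*0 = ((-1*(-1) - 3) + 5)*0 = ((1 - 3) + 5)*0 = (-2 + 5)*0 = 3*0 = 0)
d = -86
(j + d)² = (0 - 86)² = (-86)² = 7396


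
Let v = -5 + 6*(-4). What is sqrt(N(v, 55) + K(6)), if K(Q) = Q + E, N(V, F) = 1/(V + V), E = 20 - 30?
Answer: I*sqrt(13514)/58 ≈ 2.0043*I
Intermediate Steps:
v = -29 (v = -5 - 24 = -29)
E = -10
N(V, F) = 1/(2*V)
K(Q) = -10 + Q (K(Q) = Q - 10 = -10 + Q)
sqrt(N(v, 55) + K(6)) = sqrt((1/2)/(-29) + (-10 + 6)) = sqrt((1/2)*(-1/29) - 4) = sqrt(-1/58 - 4) = sqrt(-233/58) = I*sqrt(13514)/58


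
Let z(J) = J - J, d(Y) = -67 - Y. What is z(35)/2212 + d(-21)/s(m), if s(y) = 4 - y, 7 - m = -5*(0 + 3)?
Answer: 23/9 ≈ 2.5556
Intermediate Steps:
m = 22 (m = 7 - (-5)*(0 + 3) = 7 - (-5)*3 = 7 - 1*(-15) = 7 + 15 = 22)
z(J) = 0
z(35)/2212 + d(-21)/s(m) = 0/2212 + (-67 - 1*(-21))/(4 - 1*22) = 0*(1/2212) + (-67 + 21)/(4 - 22) = 0 - 46/(-18) = 0 - 46*(-1/18) = 0 + 23/9 = 23/9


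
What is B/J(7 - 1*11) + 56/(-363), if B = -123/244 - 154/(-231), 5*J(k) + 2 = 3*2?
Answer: 17339/354288 ≈ 0.048940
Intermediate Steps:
J(k) = ⅘ (J(k) = -⅖ + (3*2)/5 = -⅖ + (⅕)*6 = -⅖ + 6/5 = ⅘)
B = 119/732 (B = -123*1/244 - 154*(-1/231) = -123/244 + ⅔ = 119/732 ≈ 0.16257)
B/J(7 - 1*11) + 56/(-363) = 119/(732*(⅘)) + 56/(-363) = (119/732)*(5/4) + 56*(-1/363) = 595/2928 - 56/363 = 17339/354288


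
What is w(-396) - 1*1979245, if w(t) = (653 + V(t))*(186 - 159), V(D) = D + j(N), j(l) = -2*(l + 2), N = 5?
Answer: -1972684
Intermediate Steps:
j(l) = -4 - 2*l (j(l) = -2*(2 + l) = -4 - 2*l)
V(D) = -14 + D (V(D) = D + (-4 - 2*5) = D + (-4 - 10) = D - 14 = -14 + D)
w(t) = 17253 + 27*t (w(t) = (653 + (-14 + t))*(186 - 159) = (639 + t)*27 = 17253 + 27*t)
w(-396) - 1*1979245 = (17253 + 27*(-396)) - 1*1979245 = (17253 - 10692) - 1979245 = 6561 - 1979245 = -1972684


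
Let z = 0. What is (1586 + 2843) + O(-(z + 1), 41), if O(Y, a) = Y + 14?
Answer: 4442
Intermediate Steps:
O(Y, a) = 14 + Y
(1586 + 2843) + O(-(z + 1), 41) = (1586 + 2843) + (14 - (0 + 1)) = 4429 + (14 - 1*1) = 4429 + (14 - 1) = 4429 + 13 = 4442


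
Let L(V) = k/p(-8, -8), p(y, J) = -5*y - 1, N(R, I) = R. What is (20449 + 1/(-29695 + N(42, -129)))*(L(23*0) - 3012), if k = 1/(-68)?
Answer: -403634246846975/6553313 ≈ -6.1592e+7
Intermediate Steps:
p(y, J) = -1 - 5*y
k = -1/68 ≈ -0.014706
L(V) = -1/2652 (L(V) = -1/(68*(-1 - 5*(-8))) = -1/(68*(-1 + 40)) = -1/68/39 = -1/68*1/39 = -1/2652)
(20449 + 1/(-29695 + N(42, -129)))*(L(23*0) - 3012) = (20449 + 1/(-29695 + 42))*(-1/2652 - 3012) = (20449 + 1/(-29653))*(-7987825/2652) = (20449 - 1/29653)*(-7987825/2652) = (606374196/29653)*(-7987825/2652) = -403634246846975/6553313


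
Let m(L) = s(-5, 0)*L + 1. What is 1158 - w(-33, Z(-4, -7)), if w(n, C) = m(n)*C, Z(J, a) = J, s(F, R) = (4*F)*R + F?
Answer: 1822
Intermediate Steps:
s(F, R) = F + 4*F*R (s(F, R) = 4*F*R + F = F + 4*F*R)
m(L) = 1 - 5*L (m(L) = (-5*(1 + 4*0))*L + 1 = (-5*(1 + 0))*L + 1 = (-5*1)*L + 1 = -5*L + 1 = 1 - 5*L)
w(n, C) = C*(1 - 5*n) (w(n, C) = (1 - 5*n)*C = C*(1 - 5*n))
1158 - w(-33, Z(-4, -7)) = 1158 - (-4)*(1 - 5*(-33)) = 1158 - (-4)*(1 + 165) = 1158 - (-4)*166 = 1158 - 1*(-664) = 1158 + 664 = 1822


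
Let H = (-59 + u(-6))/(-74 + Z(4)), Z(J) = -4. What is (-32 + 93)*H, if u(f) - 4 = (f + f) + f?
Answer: 4453/78 ≈ 57.090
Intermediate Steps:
u(f) = 4 + 3*f (u(f) = 4 + ((f + f) + f) = 4 + (2*f + f) = 4 + 3*f)
H = 73/78 (H = (-59 + (4 + 3*(-6)))/(-74 - 4) = (-59 + (4 - 18))/(-78) = (-59 - 14)*(-1/78) = -73*(-1/78) = 73/78 ≈ 0.93590)
(-32 + 93)*H = (-32 + 93)*(73/78) = 61*(73/78) = 4453/78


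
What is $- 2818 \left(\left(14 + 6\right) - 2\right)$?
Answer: $-50724$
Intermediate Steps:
$- 2818 \left(\left(14 + 6\right) - 2\right) = - 2818 \left(20 - 2\right) = \left(-2818\right) 18 = -50724$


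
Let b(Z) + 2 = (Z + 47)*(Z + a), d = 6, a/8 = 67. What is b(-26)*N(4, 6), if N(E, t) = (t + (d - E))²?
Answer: 685312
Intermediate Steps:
a = 536 (a = 8*67 = 536)
b(Z) = -2 + (47 + Z)*(536 + Z) (b(Z) = -2 + (Z + 47)*(Z + 536) = -2 + (47 + Z)*(536 + Z))
N(E, t) = (6 + t - E)² (N(E, t) = (t + (6 - E))² = (6 + t - E)²)
b(-26)*N(4, 6) = (25190 + (-26)² + 583*(-26))*(6 + 6 - 1*4)² = (25190 + 676 - 15158)*(6 + 6 - 4)² = 10708*8² = 10708*64 = 685312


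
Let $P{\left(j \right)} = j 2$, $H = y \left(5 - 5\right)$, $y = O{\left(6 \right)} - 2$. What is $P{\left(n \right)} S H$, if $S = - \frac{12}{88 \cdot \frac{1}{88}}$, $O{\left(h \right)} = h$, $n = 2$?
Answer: $0$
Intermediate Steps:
$y = 4$ ($y = 6 - 2 = 4$)
$H = 0$ ($H = 4 \left(5 - 5\right) = 4 \cdot 0 = 0$)
$P{\left(j \right)} = 2 j$
$S = -12$ ($S = - \frac{12}{88 \cdot \frac{1}{88}} = - \frac{12}{1} = \left(-12\right) 1 = -12$)
$P{\left(n \right)} S H = 2 \cdot 2 \left(-12\right) 0 = 4 \left(-12\right) 0 = \left(-48\right) 0 = 0$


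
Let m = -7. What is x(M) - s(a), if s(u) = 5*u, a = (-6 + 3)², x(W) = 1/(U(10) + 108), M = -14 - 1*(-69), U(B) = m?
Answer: -4544/101 ≈ -44.990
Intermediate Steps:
U(B) = -7
M = 55 (M = -14 + 69 = 55)
x(W) = 1/101 (x(W) = 1/(-7 + 108) = 1/101)
a = 9 (a = (-3)² = 9)
x(M) - s(a) = 1/101 - 5*9 = 1/101 - 1*45 = 1/101 - 45 = -4544/101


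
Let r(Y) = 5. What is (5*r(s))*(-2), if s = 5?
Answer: -50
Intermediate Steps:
(5*r(s))*(-2) = (5*5)*(-2) = 25*(-2) = -50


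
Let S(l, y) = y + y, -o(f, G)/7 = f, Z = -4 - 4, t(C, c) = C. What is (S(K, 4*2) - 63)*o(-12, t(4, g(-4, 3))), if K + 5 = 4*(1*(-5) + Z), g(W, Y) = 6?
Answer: -3948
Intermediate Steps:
Z = -8
o(f, G) = -7*f
K = -57 (K = -5 + 4*(1*(-5) - 8) = -5 + 4*(-5 - 8) = -5 + 4*(-13) = -5 - 52 = -57)
S(l, y) = 2*y
(S(K, 4*2) - 63)*o(-12, t(4, g(-4, 3))) = (2*(4*2) - 63)*(-7*(-12)) = (2*8 - 63)*84 = (16 - 63)*84 = -47*84 = -3948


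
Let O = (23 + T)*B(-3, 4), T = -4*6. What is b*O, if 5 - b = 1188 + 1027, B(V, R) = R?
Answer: 8840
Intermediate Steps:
T = -24
O = -4 (O = (23 - 24)*4 = -1*4 = -4)
b = -2210 (b = 5 - (1188 + 1027) = 5 - 1*2215 = 5 - 2215 = -2210)
b*O = -2210*(-4) = 8840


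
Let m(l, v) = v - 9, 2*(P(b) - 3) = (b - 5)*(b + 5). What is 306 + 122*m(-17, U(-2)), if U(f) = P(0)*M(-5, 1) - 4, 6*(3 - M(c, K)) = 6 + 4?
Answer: -8476/3 ≈ -2825.3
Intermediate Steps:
M(c, K) = 4/3 (M(c, K) = 3 - (6 + 4)/6 = 3 - ⅙*10 = 3 - 5/3 = 4/3)
P(b) = 3 + (-5 + b)*(5 + b)/2 (P(b) = 3 + ((b - 5)*(b + 5))/2 = 3 + ((-5 + b)*(5 + b))/2 = 3 + (-5 + b)*(5 + b)/2)
U(f) = -50/3 (U(f) = (-19/2 + (½)*0²)*(4/3) - 4 = (-19/2 + (½)*0)*(4/3) - 4 = (-19/2 + 0)*(4/3) - 4 = -19/2*4/3 - 4 = -38/3 - 4 = -50/3)
m(l, v) = -9 + v
306 + 122*m(-17, U(-2)) = 306 + 122*(-9 - 50/3) = 306 + 122*(-77/3) = 306 - 9394/3 = -8476/3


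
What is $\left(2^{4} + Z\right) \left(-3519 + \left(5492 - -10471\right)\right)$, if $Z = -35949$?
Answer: $-447150252$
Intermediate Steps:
$\left(2^{4} + Z\right) \left(-3519 + \left(5492 - -10471\right)\right) = \left(2^{4} - 35949\right) \left(-3519 + \left(5492 - -10471\right)\right) = \left(16 - 35949\right) \left(-3519 + \left(5492 + 10471\right)\right) = - 35933 \left(-3519 + 15963\right) = \left(-35933\right) 12444 = -447150252$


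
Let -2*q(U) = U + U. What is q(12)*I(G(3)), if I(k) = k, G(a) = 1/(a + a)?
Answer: -2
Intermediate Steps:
G(a) = 1/(2*a)
q(U) = -U (q(U) = -(U + U)/2 = -U)
q(12)*I(G(3)) = (-1*12)*((½)/3) = -6/3 = -12*⅙ = -2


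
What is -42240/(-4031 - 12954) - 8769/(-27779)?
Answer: 264465285/94365263 ≈ 2.8026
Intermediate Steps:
-42240/(-4031 - 12954) - 8769/(-27779) = -42240/(-16985) - 8769*(-1/27779) = -42240*(-1/16985) + 8769/27779 = 8448/3397 + 8769/27779 = 264465285/94365263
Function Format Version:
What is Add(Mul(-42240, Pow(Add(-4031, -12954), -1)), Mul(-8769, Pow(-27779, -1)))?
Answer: Rational(264465285, 94365263) ≈ 2.8026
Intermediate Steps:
Add(Mul(-42240, Pow(Add(-4031, -12954), -1)), Mul(-8769, Pow(-27779, -1))) = Add(Mul(-42240, Pow(-16985, -1)), Mul(-8769, Rational(-1, 27779))) = Add(Mul(-42240, Rational(-1, 16985)), Rational(8769, 27779)) = Add(Rational(8448, 3397), Rational(8769, 27779)) = Rational(264465285, 94365263)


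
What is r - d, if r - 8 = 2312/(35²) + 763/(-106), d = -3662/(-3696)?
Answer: 29111479/17140200 ≈ 1.6984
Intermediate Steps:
d = 1831/1848 (d = -3662*(-1/3696) = 1831/1848 ≈ 0.99080)
r = 349197/129850 (r = 8 + (2312/(35²) + 763/(-106)) = 8 + (2312/1225 + 763*(-1/106)) = 8 + (2312*(1/1225) - 763/106) = 8 + (2312/1225 - 763/106) = 8 - 689603/129850 = 349197/129850 ≈ 2.6892)
r - d = 349197/129850 - 1*1831/1848 = 349197/129850 - 1831/1848 = 29111479/17140200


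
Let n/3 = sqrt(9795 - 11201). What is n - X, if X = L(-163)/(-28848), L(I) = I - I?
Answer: 3*I*sqrt(1406) ≈ 112.49*I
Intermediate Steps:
L(I) = 0
n = 3*I*sqrt(1406) (n = 3*sqrt(9795 - 11201) = 3*sqrt(-1406) = 3*(I*sqrt(1406)) = 3*I*sqrt(1406) ≈ 112.49*I)
X = 0 (X = 0/(-28848) = 0*(-1/28848) = 0)
n - X = 3*I*sqrt(1406) - 1*0 = 3*I*sqrt(1406) + 0 = 3*I*sqrt(1406)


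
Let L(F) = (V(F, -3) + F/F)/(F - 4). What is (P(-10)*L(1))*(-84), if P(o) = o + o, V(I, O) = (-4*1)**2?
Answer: -9520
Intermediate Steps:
V(I, O) = 16 (V(I, O) = (-4)**2 = 16)
P(o) = 2*o
L(F) = 17/(-4 + F) (L(F) = (16 + F/F)/(F - 4) = (16 + 1)/(-4 + F) = 17/(-4 + F))
(P(-10)*L(1))*(-84) = ((2*(-10))*(17/(-4 + 1)))*(-84) = -340/(-3)*(-84) = -340*(-1)/3*(-84) = -20*(-17/3)*(-84) = (340/3)*(-84) = -9520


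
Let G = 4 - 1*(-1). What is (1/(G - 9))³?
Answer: -1/64 ≈ -0.015625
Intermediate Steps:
G = 5 (G = 4 + 1 = 5)
(1/(G - 9))³ = (1/(5 - 9))³ = (1/(-4))³ = (-¼)³ = -1/64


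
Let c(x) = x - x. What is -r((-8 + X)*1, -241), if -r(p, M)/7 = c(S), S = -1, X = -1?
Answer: 0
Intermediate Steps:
c(x) = 0
r(p, M) = 0 (r(p, M) = -7*0 = 0)
-r((-8 + X)*1, -241) = -1*0 = 0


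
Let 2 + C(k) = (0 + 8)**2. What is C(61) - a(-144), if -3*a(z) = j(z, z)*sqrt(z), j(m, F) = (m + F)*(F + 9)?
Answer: 62 + 155520*I ≈ 62.0 + 1.5552e+5*I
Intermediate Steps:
C(k) = 62 (C(k) = -2 + (0 + 8)**2 = -2 + 8**2 = -2 + 64 = 62)
j(m, F) = (9 + F)*(F + m) (j(m, F) = (F + m)*(9 + F) = (9 + F)*(F + m))
a(z) = -sqrt(z)*(2*z**2 + 18*z)/3 (a(z) = -(z**2 + 9*z + 9*z + z*z)*sqrt(z)/3 = -(z**2 + 9*z + 9*z + z**2)*sqrt(z)/3 = -(2*z**2 + 18*z)*sqrt(z)/3 = -sqrt(z)*(2*z**2 + 18*z)/3)
C(61) - a(-144) = 62 - 2*(-144)**(3/2)*(-9 - 1*(-144))/3 = 62 - 2*(-1728*I)*(-9 + 144)/3 = 62 - 2*(-1728*I)*135/3 = 62 - (-155520)*I = 62 + 155520*I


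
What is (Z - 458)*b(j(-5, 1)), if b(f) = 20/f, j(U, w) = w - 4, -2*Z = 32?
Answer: 3160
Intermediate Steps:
Z = -16 (Z = -½*32 = -16)
j(U, w) = -4 + w
(Z - 458)*b(j(-5, 1)) = (-16 - 458)*(20/(-4 + 1)) = -9480/(-3) = -9480*(-1)/3 = -474*(-20/3) = 3160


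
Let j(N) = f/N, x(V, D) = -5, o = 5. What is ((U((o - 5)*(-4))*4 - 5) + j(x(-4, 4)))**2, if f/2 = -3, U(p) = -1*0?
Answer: 361/25 ≈ 14.440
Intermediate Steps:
U(p) = 0
f = -6 (f = 2*(-3) = -6)
j(N) = -6/N
((U((o - 5)*(-4))*4 - 5) + j(x(-4, 4)))**2 = ((0*4 - 5) - 6/(-5))**2 = ((0 - 5) - 6*(-1/5))**2 = (-5 + 6/5)**2 = (-19/5)**2 = 361/25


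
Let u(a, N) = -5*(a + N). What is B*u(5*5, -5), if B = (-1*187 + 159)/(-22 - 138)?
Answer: -35/2 ≈ -17.500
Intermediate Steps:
u(a, N) = -5*N - 5*a (u(a, N) = -5*(N + a) = -5*N - 5*a)
B = 7/40 (B = (-187 + 159)/(-160) = -28*(-1/160) = 7/40 ≈ 0.17500)
B*u(5*5, -5) = 7*(-5*(-5) - 25*5)/40 = 7*(25 - 5*25)/40 = 7*(25 - 125)/40 = (7/40)*(-100) = -35/2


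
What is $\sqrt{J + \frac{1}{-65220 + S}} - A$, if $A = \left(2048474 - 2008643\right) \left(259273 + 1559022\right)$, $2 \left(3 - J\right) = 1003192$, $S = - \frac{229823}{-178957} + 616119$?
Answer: $-72424508145 + \frac{i \sqrt{4875226992048855432199767846}}{98587462166} \approx -7.2424 \cdot 10^{10} + 708.23 i$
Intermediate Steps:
$S = \frac{110259037706}{178957}$ ($S = \left(-229823\right) \left(- \frac{1}{178957}\right) + 616119 = \frac{229823}{178957} + 616119 = \frac{110259037706}{178957} \approx 6.1612 \cdot 10^{5}$)
$J = -501593$ ($J = 3 - 501596 = -501593$)
$A = 72424508145$ ($A = 39831 \cdot 1818295 = 72424508145$)
$\sqrt{J + \frac{1}{-65220 + S}} - A = \sqrt{-501593 + \frac{1}{-65220 + \frac{110259037706}{178957}}} - 72424508145 = \sqrt{-501593 + \frac{1}{\frac{98587462166}{178957}}} - 72424508145 = \sqrt{-501593 + \frac{178957}{98587462166}} - 72424508145 = \sqrt{- \frac{49450780910051481}{98587462166}} - 72424508145 = \frac{i \sqrt{4875226992048855432199767846}}{98587462166} - 72424508145 = -72424508145 + \frac{i \sqrt{4875226992048855432199767846}}{98587462166}$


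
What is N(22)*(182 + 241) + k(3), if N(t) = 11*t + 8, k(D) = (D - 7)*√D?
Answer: 105750 - 4*√3 ≈ 1.0574e+5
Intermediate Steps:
k(D) = √D*(-7 + D) (k(D) = (-7 + D)*√D = √D*(-7 + D))
N(t) = 8 + 11*t
N(22)*(182 + 241) + k(3) = (8 + 11*22)*(182 + 241) + √3*(-7 + 3) = (8 + 242)*423 + √3*(-4) = 250*423 - 4*√3 = 105750 - 4*√3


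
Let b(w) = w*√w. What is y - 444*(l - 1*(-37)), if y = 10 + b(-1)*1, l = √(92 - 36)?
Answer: -16418 - I - 888*√14 ≈ -19741.0 - 1.0*I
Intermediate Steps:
l = 2*√14 (l = √56 = 2*√14 ≈ 7.4833)
b(w) = w^(3/2)
y = 10 - I (y = 10 + (-1)^(3/2)*1 = 10 - I*1 = 10 - I ≈ 10.0 - 1.0*I)
y - 444*(l - 1*(-37)) = (10 - I) - 444*(2*√14 - 1*(-37)) = (10 - I) - 444*(2*√14 + 37) = (10 - I) - 444*(37 + 2*√14) = (10 - I) + (-16428 - 888*√14) = -16418 - I - 888*√14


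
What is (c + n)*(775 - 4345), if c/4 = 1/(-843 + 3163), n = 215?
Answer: -44518257/58 ≈ -7.6756e+5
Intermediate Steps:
c = 1/580 (c = 4/(-843 + 3163) = 4/2320 = 4*(1/2320) = 1/580 ≈ 0.0017241)
(c + n)*(775 - 4345) = (1/580 + 215)*(775 - 4345) = (124701/580)*(-3570) = -44518257/58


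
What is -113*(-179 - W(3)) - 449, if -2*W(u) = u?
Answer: 39217/2 ≈ 19609.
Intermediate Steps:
W(u) = -u/2
-113*(-179 - W(3)) - 449 = -113*(-179 - (-1)*3/2) - 449 = -113*(-179 - 1*(-3/2)) - 449 = -113*(-179 + 3/2) - 449 = -113*(-355/2) - 449 = 40115/2 - 449 = 39217/2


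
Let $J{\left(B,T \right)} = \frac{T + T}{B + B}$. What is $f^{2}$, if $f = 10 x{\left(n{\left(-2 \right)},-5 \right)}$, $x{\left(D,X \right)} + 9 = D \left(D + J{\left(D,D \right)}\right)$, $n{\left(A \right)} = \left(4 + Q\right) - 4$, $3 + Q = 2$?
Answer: $8100$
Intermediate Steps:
$Q = -1$ ($Q = -3 + 2 = -1$)
$J{\left(B,T \right)} = \frac{T}{B}$ ($J{\left(B,T \right)} = \frac{2 T}{2 B} = 2 T \frac{1}{2 B} = \frac{T}{B}$)
$n{\left(A \right)} = -1$ ($n{\left(A \right)} = \left(4 - 1\right) - 4 = 3 - 4 = -1$)
$x{\left(D,X \right)} = -9 + D \left(1 + D\right)$ ($x{\left(D,X \right)} = -9 + D \left(D + \frac{D}{D}\right) = -9 + D \left(D + 1\right) = -9 + D \left(1 + D\right)$)
$f = -90$ ($f = 10 \left(-9 - 1 + \left(-1\right)^{2}\right) = 10 \left(-9 - 1 + 1\right) = 10 \left(-9\right) = -90$)
$f^{2} = \left(-90\right)^{2} = 8100$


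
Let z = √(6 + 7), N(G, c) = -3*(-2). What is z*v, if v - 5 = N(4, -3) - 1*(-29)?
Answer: 40*√13 ≈ 144.22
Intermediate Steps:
N(G, c) = 6
z = √13 ≈ 3.6056
v = 40 (v = 5 + (6 - 1*(-29)) = 5 + (6 + 29) = 5 + 35 = 40)
z*v = √13*40 = 40*√13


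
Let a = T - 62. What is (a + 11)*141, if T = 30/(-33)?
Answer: -80511/11 ≈ -7319.2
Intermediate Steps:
T = -10/11 (T = 30*(-1/33) = -10/11 ≈ -0.90909)
a = -692/11 (a = -10/11 - 62 = -692/11 ≈ -62.909)
(a + 11)*141 = (-692/11 + 11)*141 = -571/11*141 = -80511/11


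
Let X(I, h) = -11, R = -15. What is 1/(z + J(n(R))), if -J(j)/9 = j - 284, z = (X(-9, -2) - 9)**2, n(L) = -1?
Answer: 1/2965 ≈ 0.00033727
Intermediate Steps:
z = 400 (z = (-11 - 9)**2 = (-20)**2 = 400)
J(j) = 2556 - 9*j (J(j) = -9*(j - 284) = -9*(-284 + j) = 2556 - 9*j)
1/(z + J(n(R))) = 1/(400 + (2556 - 9*(-1))) = 1/(400 + (2556 + 9)) = 1/(400 + 2565) = 1/2965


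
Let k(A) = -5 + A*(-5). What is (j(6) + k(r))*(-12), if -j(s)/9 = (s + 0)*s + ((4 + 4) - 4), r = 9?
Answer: 4920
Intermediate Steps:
k(A) = -5 - 5*A
j(s) = -36 - 9*s² (j(s) = -9*((s + 0)*s + ((4 + 4) - 4)) = -9*(s*s + (8 - 4)) = -9*(s² + 4) = -9*(4 + s²) = -36 - 9*s²)
(j(6) + k(r))*(-12) = ((-36 - 9*6²) + (-5 - 5*9))*(-12) = ((-36 - 9*36) + (-5 - 45))*(-12) = ((-36 - 324) - 50)*(-12) = (-360 - 50)*(-12) = -410*(-12) = 4920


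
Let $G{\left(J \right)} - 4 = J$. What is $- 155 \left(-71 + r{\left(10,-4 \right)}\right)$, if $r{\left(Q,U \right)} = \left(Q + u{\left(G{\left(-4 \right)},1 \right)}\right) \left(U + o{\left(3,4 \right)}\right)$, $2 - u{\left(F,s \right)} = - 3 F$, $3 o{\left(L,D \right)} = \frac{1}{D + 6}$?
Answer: $18383$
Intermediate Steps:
$o{\left(L,D \right)} = \frac{1}{3 \left(6 + D\right)}$ ($o{\left(L,D \right)} = \frac{1}{3 \left(D + 6\right)} = \frac{1}{3 \left(6 + D\right)}$)
$G{\left(J \right)} = 4 + J$
$u{\left(F,s \right)} = 2 + 3 F$ ($u{\left(F,s \right)} = 2 - - 3 F = 2 + 3 F$)
$r{\left(Q,U \right)} = \left(2 + Q\right) \left(\frac{1}{30} + U\right)$ ($r{\left(Q,U \right)} = \left(Q + \left(2 + 3 \left(4 - 4\right)\right)\right) \left(U + \frac{1}{3 \left(6 + 4\right)}\right) = \left(Q + \left(2 + 3 \cdot 0\right)\right) \left(U + \frac{1}{3 \cdot 10}\right) = \left(Q + \left(2 + 0\right)\right) \left(U + \frac{1}{3} \cdot \frac{1}{10}\right) = \left(Q + 2\right) \left(U + \frac{1}{30}\right) = \left(2 + Q\right) \left(\frac{1}{30} + U\right)$)
$- 155 \left(-71 + r{\left(10,-4 \right)}\right) = - 155 \left(-71 + \left(\frac{1}{15} + 2 \left(-4\right) + \frac{1}{30} \cdot 10 + 10 \left(-4\right)\right)\right) = - 155 \left(-71 + \left(\frac{1}{15} - 8 + \frac{1}{3} - 40\right)\right) = - 155 \left(-71 - \frac{238}{5}\right) = \left(-155\right) \left(- \frac{593}{5}\right) = 18383$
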